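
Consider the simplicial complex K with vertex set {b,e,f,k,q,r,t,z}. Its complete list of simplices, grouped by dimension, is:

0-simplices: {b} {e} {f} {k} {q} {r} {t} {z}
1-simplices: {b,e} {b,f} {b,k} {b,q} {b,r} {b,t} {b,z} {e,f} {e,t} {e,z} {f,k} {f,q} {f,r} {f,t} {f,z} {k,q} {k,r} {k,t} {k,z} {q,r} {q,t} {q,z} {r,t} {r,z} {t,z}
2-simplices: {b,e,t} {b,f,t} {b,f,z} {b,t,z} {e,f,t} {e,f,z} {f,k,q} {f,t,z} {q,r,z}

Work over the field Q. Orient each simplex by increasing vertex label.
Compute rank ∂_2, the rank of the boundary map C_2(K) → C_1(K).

n_0=8 n_1=25 n_2=9  [Q]
∂1: piv[be,bf,bk,bq,br,bt,bz] rk=7  ker:ef,et,ez,fk,fq,fr,ft,fz,kq,kr,kt,kz,qr,qt,qz,rt,rz,tz
∂2: piv[bet,bft,bfz,btz,eft,efz,fkq,qrz] rk=8  ker:ftz
rk∂_2=8

rank∂_2=8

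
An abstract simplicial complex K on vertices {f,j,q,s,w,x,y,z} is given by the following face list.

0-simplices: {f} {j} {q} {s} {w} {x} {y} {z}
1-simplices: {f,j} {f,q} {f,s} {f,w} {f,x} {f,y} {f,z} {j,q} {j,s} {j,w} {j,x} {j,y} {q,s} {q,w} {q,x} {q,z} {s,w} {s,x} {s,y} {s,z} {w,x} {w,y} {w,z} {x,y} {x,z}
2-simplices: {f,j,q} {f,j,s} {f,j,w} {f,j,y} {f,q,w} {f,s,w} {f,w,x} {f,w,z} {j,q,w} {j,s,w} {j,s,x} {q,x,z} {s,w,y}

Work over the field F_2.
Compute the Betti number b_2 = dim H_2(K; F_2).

n_0=8 n_1=25 n_2=13  [Z2]
∂1: piv[fj,fq,fs,fw,fx,fy,fz] rk=7  ker:jq,js,jw,jx,jy,qs,qw,qx,qz,sw,sx,sy,sz,wx,wy,wz,xy,xz
∂2: piv[fjq,fjs,fjw,fjy,fqw,fsw,fwx,fwz,jsx,qxz,swy] rk=11  ker:jqw,jsw
b_2=(13−11)−0=2

b_2=2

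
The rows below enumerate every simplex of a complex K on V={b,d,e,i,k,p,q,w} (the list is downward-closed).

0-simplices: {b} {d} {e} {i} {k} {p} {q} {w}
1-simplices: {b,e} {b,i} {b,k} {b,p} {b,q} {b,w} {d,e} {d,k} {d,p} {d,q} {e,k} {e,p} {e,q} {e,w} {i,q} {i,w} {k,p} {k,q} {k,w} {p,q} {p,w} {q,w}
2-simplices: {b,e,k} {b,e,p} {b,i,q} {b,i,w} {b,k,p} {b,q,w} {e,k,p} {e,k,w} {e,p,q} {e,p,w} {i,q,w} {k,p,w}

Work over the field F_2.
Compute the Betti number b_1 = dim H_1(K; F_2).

b_1=6

n_0=8 n_1=22 n_2=12  [Z2]
∂1: piv[be,bi,bk,bp,bq,bw,de] rk=7  ker:dk,dp,dq,ek,ep,eq,ew,iq,iw,kp,kq,kw,pq,pw,qw
∂2: piv[bek,bep,biq,biw,bkp,bqw,ekw,epq,epw] rk=9  ker:ekp,iqw,kpw
b_1=(22−7)−9=6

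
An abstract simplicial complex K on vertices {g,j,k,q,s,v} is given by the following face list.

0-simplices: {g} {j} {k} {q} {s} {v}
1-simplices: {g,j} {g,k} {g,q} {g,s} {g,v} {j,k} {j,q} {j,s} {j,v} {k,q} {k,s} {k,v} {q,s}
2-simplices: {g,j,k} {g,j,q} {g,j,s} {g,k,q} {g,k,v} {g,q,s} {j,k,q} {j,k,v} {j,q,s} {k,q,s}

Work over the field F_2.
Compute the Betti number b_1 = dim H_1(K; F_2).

n_0=6 n_1=13 n_2=10  [Z2]
∂1: piv[gj,gk,gq,gs,gv] rk=5  ker:jk,jq,js,jv,kq,ks,kv,qs
∂2: piv[gjk,gjq,gjs,gkq,gkv,gqs,jkv,kqs] rk=8  ker:jkq,jqs
b_1=(13−5)−8=0

b_1=0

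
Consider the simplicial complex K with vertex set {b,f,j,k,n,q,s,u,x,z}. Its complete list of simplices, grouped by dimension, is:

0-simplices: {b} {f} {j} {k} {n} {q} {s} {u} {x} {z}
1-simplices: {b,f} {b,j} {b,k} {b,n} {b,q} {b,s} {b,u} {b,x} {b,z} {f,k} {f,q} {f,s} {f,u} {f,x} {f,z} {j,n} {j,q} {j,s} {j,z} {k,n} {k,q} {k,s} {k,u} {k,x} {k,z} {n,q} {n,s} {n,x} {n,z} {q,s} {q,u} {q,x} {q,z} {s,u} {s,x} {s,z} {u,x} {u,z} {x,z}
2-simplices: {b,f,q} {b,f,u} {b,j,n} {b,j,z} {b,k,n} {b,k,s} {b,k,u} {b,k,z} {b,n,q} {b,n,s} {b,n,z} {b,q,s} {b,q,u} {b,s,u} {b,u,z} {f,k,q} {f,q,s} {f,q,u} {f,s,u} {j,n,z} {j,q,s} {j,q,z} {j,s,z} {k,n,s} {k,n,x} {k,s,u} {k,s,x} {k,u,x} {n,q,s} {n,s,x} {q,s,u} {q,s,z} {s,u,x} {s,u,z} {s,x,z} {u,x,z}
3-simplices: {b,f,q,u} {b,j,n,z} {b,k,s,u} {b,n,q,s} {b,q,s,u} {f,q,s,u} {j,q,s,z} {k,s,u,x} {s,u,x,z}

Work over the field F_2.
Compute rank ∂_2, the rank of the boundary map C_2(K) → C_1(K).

rank∂_2=25

n_0=10 n_1=39 n_2=36 n_3=9  [Z2]
∂1: piv[bf,bj,bk,bn,bq,bs,bu,bx,bz] rk=9  ker:fk,fq,fs,fu,fx,fz,jn,jq,js,jz,kn,kq,ks,ku,kx,kz,nq,ns,nx,nz,qs,qu,qx,qz,su,sx,sz,ux,uz,xz
∂2: piv[bfq,bfu,bjn,bjz,bkn,bks,bku,bkz,bnq,bns,bnz,bqs,bqu,bsu,buz,fkq,fqs,jqs,jqz,jsz,knx,ksx,kux,suz,sxz] rk=25  ker:fqu,fsu,jnz,kns,ksu,nqs,nsx,qsu,qsz,sux,uxz
∂3: piv[bfqu,bjnz,bksu,bnqs,bqsu,fqsu,jqsz,ksux,suxz] rk=9
rk∂_2=25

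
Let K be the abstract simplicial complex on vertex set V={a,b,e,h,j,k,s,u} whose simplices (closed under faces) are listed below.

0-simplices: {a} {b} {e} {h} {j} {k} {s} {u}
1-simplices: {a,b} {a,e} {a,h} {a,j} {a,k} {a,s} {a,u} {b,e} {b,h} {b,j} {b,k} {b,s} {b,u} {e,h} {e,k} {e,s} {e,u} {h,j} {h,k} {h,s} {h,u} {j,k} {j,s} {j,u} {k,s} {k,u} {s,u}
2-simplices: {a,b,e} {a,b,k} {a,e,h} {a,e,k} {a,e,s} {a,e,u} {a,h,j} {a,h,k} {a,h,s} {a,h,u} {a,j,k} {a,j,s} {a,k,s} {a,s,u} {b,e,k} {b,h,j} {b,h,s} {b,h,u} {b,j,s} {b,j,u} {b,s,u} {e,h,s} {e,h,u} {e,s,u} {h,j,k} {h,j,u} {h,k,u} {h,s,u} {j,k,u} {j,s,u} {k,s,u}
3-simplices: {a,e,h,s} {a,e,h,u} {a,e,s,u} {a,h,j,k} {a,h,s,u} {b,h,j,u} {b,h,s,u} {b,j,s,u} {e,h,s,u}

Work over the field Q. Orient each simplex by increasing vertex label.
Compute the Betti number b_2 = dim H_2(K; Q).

b_2=4

n_0=8 n_1=27 n_2=31 n_3=9  [Q]
∂1: piv[ab,ae,ah,aj,ak,as,au] rk=7  ker:be,bh,bj,bk,bs,bu,eh,ek,es,eu,hj,hk,hs,hu,jk,js,ju,ks,ku,su
∂2: piv[abe,abk,aeh,aek,aes,aeu,ahj,ahk,ahs,ahu,ajk,ajs,aks,asu,bhj,bhs,bhu,bju,hku] rk=19  ker:bek,bjs,bsu,ehs,ehu,esu,hjk,hju,hsu,jku,jsu,ksu
∂3: piv[aehs,aehu,aesu,ahjk,ahsu,bhju,bhsu,bjsu] rk=8  ker:ehsu
b_2=(31−19)−8=4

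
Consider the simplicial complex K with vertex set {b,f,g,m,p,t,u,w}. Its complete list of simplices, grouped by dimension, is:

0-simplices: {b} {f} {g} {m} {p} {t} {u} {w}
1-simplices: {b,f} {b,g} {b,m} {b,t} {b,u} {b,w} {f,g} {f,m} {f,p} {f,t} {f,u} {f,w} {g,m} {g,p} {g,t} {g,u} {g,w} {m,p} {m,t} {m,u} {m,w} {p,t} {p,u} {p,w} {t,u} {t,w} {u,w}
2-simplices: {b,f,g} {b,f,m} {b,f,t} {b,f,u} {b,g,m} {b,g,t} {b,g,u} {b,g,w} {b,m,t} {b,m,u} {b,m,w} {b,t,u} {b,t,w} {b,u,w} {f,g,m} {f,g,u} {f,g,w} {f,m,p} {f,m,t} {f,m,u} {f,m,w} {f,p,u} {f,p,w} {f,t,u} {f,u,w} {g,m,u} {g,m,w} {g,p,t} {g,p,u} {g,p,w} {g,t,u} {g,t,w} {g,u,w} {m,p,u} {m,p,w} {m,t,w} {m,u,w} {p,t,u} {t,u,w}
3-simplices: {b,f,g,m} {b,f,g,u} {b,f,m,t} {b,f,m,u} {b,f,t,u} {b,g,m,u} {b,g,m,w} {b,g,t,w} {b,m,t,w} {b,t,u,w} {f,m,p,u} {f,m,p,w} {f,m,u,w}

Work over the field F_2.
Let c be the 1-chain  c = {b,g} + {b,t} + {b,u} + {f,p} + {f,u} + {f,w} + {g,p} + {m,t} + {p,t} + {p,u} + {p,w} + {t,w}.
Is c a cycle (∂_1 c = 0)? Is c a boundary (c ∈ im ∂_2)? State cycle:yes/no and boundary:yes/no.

cycle:no boundary:no

n_0=8 n_1=27 n_2=39 n_3=13  [Z2]
∂1: piv[bf,bg,bm,bt,bu,bw,fp] rk=7  ker:fg,fm,ft,fu,fw,gm,gp,gt,gu,gw,mp,mt,mu,mw,pt,pu,pw,tu,tw,uw
∂2: piv[bfg,bfm,bft,bfu,bgm,bgt,bgu,bgw,bmt,bmu,bmw,btu,btw,buw,fgw,fmp,fpu,fpw,gpt,gpu] rk=20  ker:fgm,fgu,fmt,fmu,fmw,ftu,fuw,gmu,gmw,gpw,gtu,gtw,guw,mpu,mpw,mtw,muw,ptu,tuw
∂3: piv[bfgm,bfgu,bfmt,bfmu,bftu,bgmu,bgmw,bgtw,bmtw,btuw,fmpu,fmpw,fmuw] rk=13
∂1c = {b} + {f} + {m} + {p} + {u} + {w}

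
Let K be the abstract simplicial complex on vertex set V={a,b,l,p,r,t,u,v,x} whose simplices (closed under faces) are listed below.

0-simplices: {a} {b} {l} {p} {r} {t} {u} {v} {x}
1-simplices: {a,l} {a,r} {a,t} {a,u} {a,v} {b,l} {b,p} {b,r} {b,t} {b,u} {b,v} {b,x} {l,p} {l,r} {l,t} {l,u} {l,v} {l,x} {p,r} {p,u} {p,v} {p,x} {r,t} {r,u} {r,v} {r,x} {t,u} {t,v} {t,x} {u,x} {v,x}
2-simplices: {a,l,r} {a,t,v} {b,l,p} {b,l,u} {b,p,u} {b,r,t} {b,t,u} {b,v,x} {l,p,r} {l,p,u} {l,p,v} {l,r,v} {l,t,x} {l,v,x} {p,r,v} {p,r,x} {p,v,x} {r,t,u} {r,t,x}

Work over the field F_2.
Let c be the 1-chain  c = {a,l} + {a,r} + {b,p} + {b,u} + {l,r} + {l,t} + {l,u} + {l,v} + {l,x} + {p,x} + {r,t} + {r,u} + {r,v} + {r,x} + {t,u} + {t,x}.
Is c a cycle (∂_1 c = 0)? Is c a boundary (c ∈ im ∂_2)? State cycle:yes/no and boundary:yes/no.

cycle:yes boundary:yes

n_0=9 n_1=31 n_2=19  [Z2]
∂1: piv[al,ar,at,au,av,bl,bp,bx] rk=8  ker:br,bt,bu,bv,lp,lr,lt,lu,lv,lx,pr,pu,pv,px,rt,ru,rv,rx,tu,tv,tx,ux,vx
∂2: piv[alr,atv,blp,blu,bpu,brt,btu,bvx,lpr,lpv,lrv,ltx,lvx,prx,pvx,rtu,rtx] rk=17  ker:lpu,prv
∂1c = 0
c vs im∂2: reduces to 0 ⇒ boundary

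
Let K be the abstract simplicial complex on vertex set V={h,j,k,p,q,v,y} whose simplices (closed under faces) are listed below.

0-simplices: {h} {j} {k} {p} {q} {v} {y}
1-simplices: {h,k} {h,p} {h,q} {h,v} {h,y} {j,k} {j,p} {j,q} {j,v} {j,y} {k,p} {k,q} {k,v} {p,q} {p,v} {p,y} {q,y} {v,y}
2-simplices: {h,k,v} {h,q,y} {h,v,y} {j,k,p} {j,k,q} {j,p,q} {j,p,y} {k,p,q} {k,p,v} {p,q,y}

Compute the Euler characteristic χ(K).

χ(K)=-1

n_0=7 n_1=18 n_2=10
χ=+7−18+10=-1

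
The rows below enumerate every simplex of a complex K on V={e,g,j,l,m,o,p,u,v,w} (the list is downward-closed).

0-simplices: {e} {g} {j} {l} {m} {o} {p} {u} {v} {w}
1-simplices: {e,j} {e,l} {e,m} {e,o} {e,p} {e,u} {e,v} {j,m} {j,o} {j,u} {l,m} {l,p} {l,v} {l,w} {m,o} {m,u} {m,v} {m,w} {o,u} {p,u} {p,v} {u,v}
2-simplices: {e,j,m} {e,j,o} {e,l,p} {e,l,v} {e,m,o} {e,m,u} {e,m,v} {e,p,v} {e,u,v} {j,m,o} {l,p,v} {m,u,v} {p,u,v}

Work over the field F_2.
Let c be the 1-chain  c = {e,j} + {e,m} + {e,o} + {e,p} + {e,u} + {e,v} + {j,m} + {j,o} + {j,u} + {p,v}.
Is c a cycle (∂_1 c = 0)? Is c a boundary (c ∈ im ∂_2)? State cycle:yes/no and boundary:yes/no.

n_0=10 n_1=22 n_2=13  [Z2]
∂1: piv[ej,el,em,eo,ep,eu,ev,lw] rk=8  ker:jm,jo,ju,lm,lp,lv,mo,mu,mv,mw,ou,pu,pv,uv
∂2: piv[ejm,ejo,elp,elv,emo,emu,emv,epv,euv,puv] rk=10  ker:jmo,lpv,muv
∂1c = 0
c vs im∂2: residual ≠ 0 ⇒ not boundary

cycle:yes boundary:no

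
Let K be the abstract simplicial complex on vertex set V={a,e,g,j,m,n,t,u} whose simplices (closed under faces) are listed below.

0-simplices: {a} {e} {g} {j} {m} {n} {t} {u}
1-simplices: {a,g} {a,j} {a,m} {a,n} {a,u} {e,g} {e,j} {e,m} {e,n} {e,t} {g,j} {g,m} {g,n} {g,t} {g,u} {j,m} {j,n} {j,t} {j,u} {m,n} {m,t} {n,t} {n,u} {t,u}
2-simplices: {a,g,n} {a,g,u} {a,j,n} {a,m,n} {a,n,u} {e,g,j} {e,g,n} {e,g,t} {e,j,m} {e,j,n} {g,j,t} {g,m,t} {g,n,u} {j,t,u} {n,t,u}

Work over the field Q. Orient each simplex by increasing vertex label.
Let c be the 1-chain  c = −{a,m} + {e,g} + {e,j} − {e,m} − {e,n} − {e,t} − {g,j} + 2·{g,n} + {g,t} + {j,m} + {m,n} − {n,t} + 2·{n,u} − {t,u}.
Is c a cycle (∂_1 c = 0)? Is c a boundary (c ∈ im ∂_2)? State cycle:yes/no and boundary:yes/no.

cycle:no boundary:no

n_0=8 n_1=24 n_2=15  [Q]
∂1: piv[ag,aj,am,an,au,eg,et] rk=7  ker:ej,em,en,gj,gm,gn,gt,gu,jm,jn,jt,ju,mn,mt,nt,nu,tu
∂2: piv[agn,agu,ajn,amn,anu,egj,egn,egt,ejm,ejn,gjt,gmt,jtu,ntu] rk=14  ker:gnu
∂1c = {a} + {e} − {g} − {j} − 2·{m} + {n} + {u}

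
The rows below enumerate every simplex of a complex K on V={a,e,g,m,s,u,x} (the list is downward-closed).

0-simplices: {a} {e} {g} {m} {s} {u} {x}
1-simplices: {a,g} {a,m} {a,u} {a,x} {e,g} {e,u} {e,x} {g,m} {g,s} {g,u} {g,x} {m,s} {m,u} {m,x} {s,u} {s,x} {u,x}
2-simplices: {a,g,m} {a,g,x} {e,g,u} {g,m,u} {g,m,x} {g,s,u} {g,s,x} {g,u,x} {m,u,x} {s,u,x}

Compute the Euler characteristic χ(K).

n_0=7 n_1=17 n_2=10
χ=+7−17+10=0

χ(K)=0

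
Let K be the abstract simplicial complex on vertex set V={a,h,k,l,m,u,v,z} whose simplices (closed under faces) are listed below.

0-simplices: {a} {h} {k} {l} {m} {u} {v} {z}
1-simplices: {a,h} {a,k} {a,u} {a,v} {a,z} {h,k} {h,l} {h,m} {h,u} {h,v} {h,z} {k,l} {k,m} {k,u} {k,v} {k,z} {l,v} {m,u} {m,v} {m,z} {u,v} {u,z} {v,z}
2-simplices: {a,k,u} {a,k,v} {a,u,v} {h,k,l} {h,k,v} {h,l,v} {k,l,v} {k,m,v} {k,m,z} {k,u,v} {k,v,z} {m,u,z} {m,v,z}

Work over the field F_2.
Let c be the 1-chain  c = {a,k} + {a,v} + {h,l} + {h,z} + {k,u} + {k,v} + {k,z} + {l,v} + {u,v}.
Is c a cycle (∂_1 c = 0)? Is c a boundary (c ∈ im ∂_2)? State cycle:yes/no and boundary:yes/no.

cycle:yes boundary:no

n_0=8 n_1=23 n_2=13  [Z2]
∂1: piv[ah,ak,au,av,az,hl,hm] rk=7  ker:hk,hu,hv,hz,kl,km,ku,kv,kz,lv,mu,mv,mz,uv,uz,vz
∂2: piv[aku,akv,auv,hkl,hkv,hlv,kmv,kmz,kvz,muz] rk=10  ker:klv,kuv,mvz
∂1c = 0
c vs im∂2: residual ≠ 0 ⇒ not boundary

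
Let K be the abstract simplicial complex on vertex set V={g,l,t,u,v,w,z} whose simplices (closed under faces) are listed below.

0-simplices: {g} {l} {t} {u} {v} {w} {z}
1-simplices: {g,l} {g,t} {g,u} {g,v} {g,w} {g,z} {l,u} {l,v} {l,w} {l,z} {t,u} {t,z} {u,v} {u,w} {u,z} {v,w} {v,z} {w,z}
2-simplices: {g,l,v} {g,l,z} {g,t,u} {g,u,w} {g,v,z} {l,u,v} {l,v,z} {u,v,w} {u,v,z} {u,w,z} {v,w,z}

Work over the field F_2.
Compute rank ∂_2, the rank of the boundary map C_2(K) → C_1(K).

rank∂_2=9

n_0=7 n_1=18 n_2=11  [Z2]
∂1: piv[gl,gt,gu,gv,gw,gz] rk=6  ker:lu,lv,lw,lz,tu,tz,uv,uw,uz,vw,vz,wz
∂2: piv[glv,glz,gtu,guw,gvz,luv,uvw,uvz,uwz] rk=9  ker:lvz,vwz
rk∂_2=9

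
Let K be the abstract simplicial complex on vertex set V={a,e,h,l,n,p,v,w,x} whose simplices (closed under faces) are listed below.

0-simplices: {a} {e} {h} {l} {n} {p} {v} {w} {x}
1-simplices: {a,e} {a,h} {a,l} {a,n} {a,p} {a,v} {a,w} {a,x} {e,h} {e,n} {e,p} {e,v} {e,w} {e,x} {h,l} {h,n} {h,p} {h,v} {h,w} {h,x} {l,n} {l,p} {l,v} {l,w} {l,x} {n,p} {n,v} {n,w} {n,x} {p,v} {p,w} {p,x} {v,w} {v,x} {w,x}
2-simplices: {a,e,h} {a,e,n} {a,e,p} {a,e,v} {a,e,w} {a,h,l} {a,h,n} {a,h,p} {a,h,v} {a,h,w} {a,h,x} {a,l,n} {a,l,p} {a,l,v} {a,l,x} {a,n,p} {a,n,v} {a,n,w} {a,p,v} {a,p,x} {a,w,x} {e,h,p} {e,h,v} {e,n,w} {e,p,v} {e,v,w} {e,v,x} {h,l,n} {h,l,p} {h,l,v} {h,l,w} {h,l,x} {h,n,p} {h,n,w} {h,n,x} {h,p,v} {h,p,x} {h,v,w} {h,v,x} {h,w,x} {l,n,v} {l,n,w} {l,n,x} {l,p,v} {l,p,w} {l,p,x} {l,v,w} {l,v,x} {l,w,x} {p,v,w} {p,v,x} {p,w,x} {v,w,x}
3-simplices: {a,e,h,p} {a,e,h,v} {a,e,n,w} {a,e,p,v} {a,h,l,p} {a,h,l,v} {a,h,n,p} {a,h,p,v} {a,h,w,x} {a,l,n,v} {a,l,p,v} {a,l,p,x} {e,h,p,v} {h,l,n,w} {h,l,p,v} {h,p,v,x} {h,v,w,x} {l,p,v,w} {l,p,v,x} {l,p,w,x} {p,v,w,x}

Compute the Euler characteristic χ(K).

χ(K)=6

n_0=9 n_1=35 n_2=53 n_3=21
χ=+9−35+53−21=6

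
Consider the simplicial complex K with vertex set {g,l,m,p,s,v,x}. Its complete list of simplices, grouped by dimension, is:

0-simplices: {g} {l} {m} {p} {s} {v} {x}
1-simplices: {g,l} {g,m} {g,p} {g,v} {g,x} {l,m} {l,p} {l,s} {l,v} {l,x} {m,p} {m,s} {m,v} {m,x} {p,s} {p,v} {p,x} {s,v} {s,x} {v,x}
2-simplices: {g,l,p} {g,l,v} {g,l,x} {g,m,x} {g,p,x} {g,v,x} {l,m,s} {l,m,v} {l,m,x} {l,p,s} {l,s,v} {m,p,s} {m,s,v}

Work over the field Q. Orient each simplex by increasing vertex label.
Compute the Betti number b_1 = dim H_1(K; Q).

b_1=2

n_0=7 n_1=20 n_2=13  [Q]
∂1: piv[gl,gm,gp,gv,gx,ls] rk=6  ker:lm,lp,lv,lx,mp,ms,mv,mx,ps,pv,px,sv,sx,vx
∂2: piv[glp,glv,glx,gmx,gpx,gvx,lms,lmv,lmx,lps,lsv,mps] rk=12  ker:msv
b_1=(20−6)−12=2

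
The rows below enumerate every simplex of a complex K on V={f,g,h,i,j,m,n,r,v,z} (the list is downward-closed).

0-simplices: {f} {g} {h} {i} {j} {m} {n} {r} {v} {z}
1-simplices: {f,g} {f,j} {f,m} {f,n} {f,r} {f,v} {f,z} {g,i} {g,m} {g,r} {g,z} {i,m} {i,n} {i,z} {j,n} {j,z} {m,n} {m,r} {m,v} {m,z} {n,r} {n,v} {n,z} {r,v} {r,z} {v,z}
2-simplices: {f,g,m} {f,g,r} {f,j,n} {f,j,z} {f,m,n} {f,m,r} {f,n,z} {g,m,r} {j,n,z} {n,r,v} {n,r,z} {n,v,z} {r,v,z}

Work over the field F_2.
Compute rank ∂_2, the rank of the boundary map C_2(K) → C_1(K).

n_0=10 n_1=26 n_2=13  [Z2]
∂1: piv[fg,fj,fm,fn,fr,fv,fz,gi] rk=8  ker:gm,gr,gz,im,in,iz,jn,jz,mn,mr,mv,mz,nr,nv,nz,rv,rz,vz
∂2: piv[fgm,fgr,fjn,fjz,fmn,fmr,fnz,nrv,nrz,nvz] rk=10  ker:gmr,jnz,rvz
rk∂_2=10

rank∂_2=10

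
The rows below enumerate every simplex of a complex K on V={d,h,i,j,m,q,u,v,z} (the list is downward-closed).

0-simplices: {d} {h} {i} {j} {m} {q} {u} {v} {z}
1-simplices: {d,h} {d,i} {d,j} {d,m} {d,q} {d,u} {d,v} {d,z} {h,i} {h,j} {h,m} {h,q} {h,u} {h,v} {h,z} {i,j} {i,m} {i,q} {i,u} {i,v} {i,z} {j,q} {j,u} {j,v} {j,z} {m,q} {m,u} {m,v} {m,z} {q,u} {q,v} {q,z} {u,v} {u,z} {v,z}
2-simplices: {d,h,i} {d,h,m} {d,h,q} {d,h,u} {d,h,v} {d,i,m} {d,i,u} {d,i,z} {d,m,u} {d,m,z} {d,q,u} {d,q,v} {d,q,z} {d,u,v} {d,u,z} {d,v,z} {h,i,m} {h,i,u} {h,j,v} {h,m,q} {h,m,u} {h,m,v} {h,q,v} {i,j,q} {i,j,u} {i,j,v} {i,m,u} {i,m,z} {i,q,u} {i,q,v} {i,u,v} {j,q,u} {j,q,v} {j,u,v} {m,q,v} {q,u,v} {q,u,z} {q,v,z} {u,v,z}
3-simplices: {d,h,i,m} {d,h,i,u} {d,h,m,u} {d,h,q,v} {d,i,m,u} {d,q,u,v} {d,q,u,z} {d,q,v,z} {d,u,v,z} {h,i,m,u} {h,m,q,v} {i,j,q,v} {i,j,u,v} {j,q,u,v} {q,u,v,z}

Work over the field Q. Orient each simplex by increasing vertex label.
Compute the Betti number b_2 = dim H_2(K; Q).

b_2=2

n_0=9 n_1=35 n_2=39 n_3=15  [Q]
∂1: piv[dh,di,dj,dm,dq,du,dv,dz] rk=8  ker:hi,hj,hm,hq,hu,hv,hz,ij,im,iq,iu,iv,iz,jq,ju,jv,jz,mq,mu,mv,mz,qu,qv,qz,uv,uz,vz
∂2: piv[dhi,dhm,dhq,dhu,dhv,dim,diu,diz,dmu,dmz,dqu,dqv,dqz,duv,duz,dvz,hjv,hmq,hmv,ijq,iju,ijv,iqu,iqv] rk=24  ker:him,hiu,hmu,hqv,imu,imz,iuv,jqu,jqv,juv,mqv,quv,quz,qvz,uvz
∂3: piv[dhim,dhiu,dhmu,dhqv,dimu,dquv,dquz,dqvz,duvz,hmqv,ijqv,ijuv,jquv] rk=13  ker:himu,quvz
b_2=(39−24)−13=2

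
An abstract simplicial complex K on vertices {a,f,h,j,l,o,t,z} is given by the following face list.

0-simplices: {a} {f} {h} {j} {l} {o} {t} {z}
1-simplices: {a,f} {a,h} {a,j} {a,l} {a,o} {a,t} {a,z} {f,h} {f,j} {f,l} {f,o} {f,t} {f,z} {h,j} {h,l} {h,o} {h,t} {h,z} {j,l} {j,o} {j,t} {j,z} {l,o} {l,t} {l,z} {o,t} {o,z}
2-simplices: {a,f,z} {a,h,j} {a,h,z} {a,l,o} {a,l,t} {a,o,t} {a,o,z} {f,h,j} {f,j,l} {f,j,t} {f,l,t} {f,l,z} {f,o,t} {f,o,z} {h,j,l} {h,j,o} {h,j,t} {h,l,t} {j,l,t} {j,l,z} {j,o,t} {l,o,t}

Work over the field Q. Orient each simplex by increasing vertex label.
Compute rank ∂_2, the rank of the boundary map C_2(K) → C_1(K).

n_0=8 n_1=27 n_2=22  [Q]
∂1: piv[af,ah,aj,al,ao,at,az] rk=7  ker:fh,fj,fl,fo,ft,fz,hj,hl,ho,ht,hz,jl,jo,jt,jz,lo,lt,lz,ot,oz
∂2: piv[afz,ahj,ahz,alo,alt,aot,aoz,fhj,fjl,fjt,flt,flz,fot,foz,hjl,hjo,hjt,jlz,jot] rk=19  ker:hlt,jlt,lot
rk∂_2=19

rank∂_2=19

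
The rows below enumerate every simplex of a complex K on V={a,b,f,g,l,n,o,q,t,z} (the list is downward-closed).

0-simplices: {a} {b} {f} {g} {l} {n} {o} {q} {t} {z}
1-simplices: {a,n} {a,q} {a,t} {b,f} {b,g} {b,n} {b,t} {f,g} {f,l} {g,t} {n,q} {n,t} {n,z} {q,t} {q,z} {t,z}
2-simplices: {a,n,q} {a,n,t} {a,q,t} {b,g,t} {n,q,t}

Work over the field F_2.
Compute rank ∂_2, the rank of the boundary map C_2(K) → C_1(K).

n_0=10 n_1=16 n_2=5  [Z2]
∂1: piv[an,aq,at,bf,bg,bn,fl,nz] rk=8  ker:bt,fg,gt,nq,nt,qt,qz,tz
∂2: piv[anq,ant,aqt,bgt] rk=4  ker:nqt
rk∂_2=4

rank∂_2=4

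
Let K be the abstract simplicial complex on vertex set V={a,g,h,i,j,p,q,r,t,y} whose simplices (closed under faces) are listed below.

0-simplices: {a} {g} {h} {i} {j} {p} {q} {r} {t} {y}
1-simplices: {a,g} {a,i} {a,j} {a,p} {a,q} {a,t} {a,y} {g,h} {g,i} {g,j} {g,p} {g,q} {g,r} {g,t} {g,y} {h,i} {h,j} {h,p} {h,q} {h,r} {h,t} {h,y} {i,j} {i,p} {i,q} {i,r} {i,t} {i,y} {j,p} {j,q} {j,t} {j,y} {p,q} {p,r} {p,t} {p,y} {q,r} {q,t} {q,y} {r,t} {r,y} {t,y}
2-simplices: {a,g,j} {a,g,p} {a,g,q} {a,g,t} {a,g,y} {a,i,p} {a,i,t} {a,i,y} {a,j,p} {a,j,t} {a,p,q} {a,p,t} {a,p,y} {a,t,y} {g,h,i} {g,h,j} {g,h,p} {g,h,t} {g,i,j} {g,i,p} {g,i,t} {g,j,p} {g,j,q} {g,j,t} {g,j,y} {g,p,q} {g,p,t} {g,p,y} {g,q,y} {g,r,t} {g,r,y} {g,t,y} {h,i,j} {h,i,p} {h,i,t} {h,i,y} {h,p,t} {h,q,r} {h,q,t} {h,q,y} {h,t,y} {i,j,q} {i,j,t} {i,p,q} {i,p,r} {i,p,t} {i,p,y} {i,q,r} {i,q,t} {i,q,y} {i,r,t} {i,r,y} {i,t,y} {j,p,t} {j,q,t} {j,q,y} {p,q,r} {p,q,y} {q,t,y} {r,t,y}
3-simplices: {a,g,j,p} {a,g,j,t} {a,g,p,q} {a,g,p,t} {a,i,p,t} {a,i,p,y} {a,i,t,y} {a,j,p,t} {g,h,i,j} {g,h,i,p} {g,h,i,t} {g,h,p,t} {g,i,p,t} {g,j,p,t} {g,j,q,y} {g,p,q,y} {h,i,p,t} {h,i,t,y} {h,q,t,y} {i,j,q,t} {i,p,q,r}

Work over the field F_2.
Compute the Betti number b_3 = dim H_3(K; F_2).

b_3=2

n_0=10 n_1=42 n_2=60 n_3=21  [Z2]
∂1: piv[ag,ai,aj,ap,aq,at,ay,gh,gr] rk=9  ker:gi,gj,gp,gq,gt,gy,hi,hj,hp,hq,hr,ht,hy,ij,ip,iq,ir,it,iy,jp,jq,jt,jy,pq,pr,pt,py,qr,qt,qy,rt,ry,ty
∂2: piv[agj,agp,agq,agt,agy,aip,ait,aiy,ajp,ajt,apq,apt,apy,aty,ghi,ghj,ghp,ght,gij,gip,gjq,gjy,gqy,grt,gry,hiy,hqr,hqt,hqy,ijq,ipr,iqr,irt] rk=33  ker:git,gjp,gjt,gpq,gpt,gpy,gty,hij,hip,hit,hpt,hty,ijt,ipq,ipt,ipy,iqt,iqy,iry,ity,jpt,jqt,jqy,pqr,pqy,qty,rty
∂3: piv[agjp,agjt,agpq,agpt,aipt,aipy,aity,ajpt,ghij,ghip,ghit,ghpt,gipt,gjqy,gpqy,hity,hqty,ijqt,ipqr] rk=19  ker:gjpt,hipt
b_3=(21−19)−0=2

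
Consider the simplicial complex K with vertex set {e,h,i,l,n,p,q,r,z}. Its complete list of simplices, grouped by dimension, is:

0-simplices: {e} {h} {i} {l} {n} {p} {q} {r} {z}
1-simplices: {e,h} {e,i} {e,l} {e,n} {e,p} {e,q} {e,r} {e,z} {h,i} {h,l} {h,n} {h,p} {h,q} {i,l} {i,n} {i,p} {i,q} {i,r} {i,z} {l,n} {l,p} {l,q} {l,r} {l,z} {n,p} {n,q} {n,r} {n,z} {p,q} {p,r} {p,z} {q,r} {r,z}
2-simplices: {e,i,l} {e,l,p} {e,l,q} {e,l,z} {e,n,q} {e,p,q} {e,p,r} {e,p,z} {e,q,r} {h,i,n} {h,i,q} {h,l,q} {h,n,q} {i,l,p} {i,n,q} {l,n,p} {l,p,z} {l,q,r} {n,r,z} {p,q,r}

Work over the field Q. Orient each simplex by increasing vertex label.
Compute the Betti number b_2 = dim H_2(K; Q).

b_2=3

n_0=9 n_1=33 n_2=20  [Q]
∂1: piv[eh,ei,el,en,ep,eq,er,ez] rk=8  ker:hi,hl,hn,hp,hq,il,in,ip,iq,ir,iz,ln,lp,lq,lr,lz,np,nq,nr,nz,pq,pr,pz,qr,rz
∂2: piv[eil,elp,elq,elz,enq,epq,epr,epz,eqr,hin,hiq,hlq,hnq,ilp,lnp,lqr,nrz] rk=17  ker:inq,lpz,pqr
b_2=(20−17)−0=3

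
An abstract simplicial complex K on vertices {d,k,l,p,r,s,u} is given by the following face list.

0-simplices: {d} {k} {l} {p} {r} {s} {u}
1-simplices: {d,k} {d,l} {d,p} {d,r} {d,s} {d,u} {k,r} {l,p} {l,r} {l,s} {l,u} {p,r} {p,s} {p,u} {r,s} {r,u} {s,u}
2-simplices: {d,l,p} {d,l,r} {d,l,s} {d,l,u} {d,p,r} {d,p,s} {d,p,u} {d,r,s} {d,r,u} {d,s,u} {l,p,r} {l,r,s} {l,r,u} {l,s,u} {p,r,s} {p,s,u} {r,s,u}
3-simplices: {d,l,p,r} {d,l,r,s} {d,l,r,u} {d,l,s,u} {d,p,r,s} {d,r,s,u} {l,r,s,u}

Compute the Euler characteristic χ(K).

χ(K)=0

n_0=7 n_1=17 n_2=17 n_3=7
χ=+7−17+17−7=0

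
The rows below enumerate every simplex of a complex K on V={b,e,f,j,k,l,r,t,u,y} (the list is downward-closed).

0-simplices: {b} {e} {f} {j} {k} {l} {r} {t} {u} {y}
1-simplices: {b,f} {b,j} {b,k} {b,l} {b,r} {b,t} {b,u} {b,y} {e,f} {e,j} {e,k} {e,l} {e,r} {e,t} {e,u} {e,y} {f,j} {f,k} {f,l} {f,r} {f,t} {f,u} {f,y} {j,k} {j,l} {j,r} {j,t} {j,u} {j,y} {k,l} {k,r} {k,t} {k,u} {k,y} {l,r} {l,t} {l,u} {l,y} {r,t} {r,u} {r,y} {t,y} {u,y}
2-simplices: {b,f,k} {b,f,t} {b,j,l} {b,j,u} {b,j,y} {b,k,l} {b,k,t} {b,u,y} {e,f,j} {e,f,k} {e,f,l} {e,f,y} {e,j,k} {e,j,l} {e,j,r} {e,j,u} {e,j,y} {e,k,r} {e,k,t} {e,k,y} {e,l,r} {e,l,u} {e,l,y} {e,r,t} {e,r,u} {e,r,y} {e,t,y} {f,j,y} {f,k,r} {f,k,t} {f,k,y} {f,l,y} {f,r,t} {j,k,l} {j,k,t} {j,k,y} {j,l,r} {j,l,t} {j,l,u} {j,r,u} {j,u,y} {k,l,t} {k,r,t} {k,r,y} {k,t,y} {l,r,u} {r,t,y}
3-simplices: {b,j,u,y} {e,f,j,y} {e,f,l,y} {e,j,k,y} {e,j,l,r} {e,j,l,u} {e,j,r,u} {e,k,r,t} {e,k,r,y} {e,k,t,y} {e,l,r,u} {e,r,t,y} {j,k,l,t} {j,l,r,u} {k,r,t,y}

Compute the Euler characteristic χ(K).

χ(K)=-1

n_0=10 n_1=43 n_2=47 n_3=15
χ=+10−43+47−15=-1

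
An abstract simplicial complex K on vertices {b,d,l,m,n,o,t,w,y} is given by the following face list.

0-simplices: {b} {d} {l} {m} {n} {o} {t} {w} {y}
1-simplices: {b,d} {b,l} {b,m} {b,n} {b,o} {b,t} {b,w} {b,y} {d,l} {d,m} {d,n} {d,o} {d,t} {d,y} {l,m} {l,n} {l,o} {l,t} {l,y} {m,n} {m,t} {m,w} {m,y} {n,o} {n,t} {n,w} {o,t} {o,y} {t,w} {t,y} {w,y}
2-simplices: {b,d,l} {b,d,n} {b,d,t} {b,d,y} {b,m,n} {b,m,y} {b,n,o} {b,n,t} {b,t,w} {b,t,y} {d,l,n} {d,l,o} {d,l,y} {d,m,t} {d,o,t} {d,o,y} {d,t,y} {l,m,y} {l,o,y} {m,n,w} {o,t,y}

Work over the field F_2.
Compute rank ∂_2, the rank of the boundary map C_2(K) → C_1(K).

rank∂_2=18

n_0=9 n_1=31 n_2=21  [Z2]
∂1: piv[bd,bl,bm,bn,bo,bt,bw,by] rk=8  ker:dl,dm,dn,do,dt,dy,lm,ln,lo,lt,ly,mn,mt,mw,my,no,nt,nw,ot,oy,tw,ty,wy
∂2: piv[bdl,bdn,bdt,bdy,bmn,bmy,bno,bnt,btw,bty,dln,dlo,dly,dmt,dot,doy,lmy,mnw] rk=18  ker:dty,loy,oty
rk∂_2=18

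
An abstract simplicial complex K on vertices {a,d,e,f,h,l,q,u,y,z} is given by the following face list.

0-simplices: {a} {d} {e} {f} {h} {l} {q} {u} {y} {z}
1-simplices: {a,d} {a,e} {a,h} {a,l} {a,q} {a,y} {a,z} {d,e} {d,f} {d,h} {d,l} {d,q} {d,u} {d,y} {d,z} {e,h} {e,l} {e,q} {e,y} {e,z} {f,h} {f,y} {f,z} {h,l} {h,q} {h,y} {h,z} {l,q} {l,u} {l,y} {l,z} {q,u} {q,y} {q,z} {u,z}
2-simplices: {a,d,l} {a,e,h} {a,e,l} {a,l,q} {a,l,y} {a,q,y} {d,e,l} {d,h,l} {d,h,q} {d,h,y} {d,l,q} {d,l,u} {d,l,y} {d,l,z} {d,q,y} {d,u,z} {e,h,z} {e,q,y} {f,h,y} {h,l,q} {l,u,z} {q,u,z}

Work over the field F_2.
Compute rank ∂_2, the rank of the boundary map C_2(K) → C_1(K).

n_0=10 n_1=35 n_2=22  [Z2]
∂1: piv[ad,ae,ah,al,aq,ay,az,df,du] rk=9  ker:de,dh,dl,dq,dy,dz,eh,el,eq,ey,ez,fh,fy,fz,hl,hq,hy,hz,lq,lu,ly,lz,qu,qy,qz,uz
∂2: piv[adl,aeh,ael,alq,aly,aqy,del,dhl,dhq,dhy,dlq,dlu,dly,dlz,duz,ehz,eqy,fhy,quz] rk=19  ker:dqy,hlq,luz
rk∂_2=19

rank∂_2=19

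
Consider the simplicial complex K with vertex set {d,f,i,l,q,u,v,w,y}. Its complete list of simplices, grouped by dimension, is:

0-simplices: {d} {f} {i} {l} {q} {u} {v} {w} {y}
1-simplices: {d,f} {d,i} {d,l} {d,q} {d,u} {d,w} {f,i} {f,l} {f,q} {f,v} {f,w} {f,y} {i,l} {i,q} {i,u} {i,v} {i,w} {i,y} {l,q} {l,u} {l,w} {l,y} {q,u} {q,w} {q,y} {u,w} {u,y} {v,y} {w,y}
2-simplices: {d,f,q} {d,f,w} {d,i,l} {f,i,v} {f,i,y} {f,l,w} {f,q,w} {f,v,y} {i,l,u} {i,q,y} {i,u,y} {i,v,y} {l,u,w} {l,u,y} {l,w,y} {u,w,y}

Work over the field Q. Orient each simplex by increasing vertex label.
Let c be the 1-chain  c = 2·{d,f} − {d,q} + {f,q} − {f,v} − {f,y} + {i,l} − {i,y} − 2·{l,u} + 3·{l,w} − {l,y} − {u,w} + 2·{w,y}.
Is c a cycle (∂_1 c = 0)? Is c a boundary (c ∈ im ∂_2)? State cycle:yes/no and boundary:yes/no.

n_0=9 n_1=29 n_2=16  [Q]
∂1: piv[df,di,dl,dq,du,dw,fv,fy] rk=8  ker:fi,fl,fq,fw,il,iq,iu,iv,iw,iy,lq,lu,lw,ly,qu,qw,qy,uw,uy,vy,wy
∂2: piv[dfq,dfw,dil,fiv,fiy,flw,fqw,fvy,ilu,iqy,iuy,luw,luy,lwy] rk=14  ker:ivy,uwy
∂1c = −{d} + 3·{f} + {l} − {u} − {v} − {y}

cycle:no boundary:no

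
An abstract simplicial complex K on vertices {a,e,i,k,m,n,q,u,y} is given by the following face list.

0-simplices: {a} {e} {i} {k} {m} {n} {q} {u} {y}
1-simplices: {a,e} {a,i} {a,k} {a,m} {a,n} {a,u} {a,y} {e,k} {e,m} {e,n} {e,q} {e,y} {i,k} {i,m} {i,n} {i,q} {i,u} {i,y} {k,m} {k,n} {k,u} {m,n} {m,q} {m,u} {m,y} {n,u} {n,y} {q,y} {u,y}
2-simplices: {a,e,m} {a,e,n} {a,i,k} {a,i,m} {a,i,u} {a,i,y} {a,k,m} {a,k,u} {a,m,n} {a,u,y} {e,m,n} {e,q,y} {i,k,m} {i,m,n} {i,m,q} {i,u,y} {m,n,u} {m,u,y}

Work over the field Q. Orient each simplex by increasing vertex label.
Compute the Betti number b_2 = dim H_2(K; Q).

n_0=9 n_1=29 n_2=18  [Q]
∂1: piv[ae,ai,ak,am,an,au,ay,eq] rk=8  ker:ek,em,en,ey,ik,im,in,iq,iu,iy,km,kn,ku,mn,mq,mu,my,nu,ny,qy,uy
∂2: piv[aem,aen,aik,aim,aiu,aiy,akm,aku,amn,auy,eqy,imn,imq,mnu,muy] rk=15  ker:emn,ikm,iuy
b_2=(18−15)−0=3

b_2=3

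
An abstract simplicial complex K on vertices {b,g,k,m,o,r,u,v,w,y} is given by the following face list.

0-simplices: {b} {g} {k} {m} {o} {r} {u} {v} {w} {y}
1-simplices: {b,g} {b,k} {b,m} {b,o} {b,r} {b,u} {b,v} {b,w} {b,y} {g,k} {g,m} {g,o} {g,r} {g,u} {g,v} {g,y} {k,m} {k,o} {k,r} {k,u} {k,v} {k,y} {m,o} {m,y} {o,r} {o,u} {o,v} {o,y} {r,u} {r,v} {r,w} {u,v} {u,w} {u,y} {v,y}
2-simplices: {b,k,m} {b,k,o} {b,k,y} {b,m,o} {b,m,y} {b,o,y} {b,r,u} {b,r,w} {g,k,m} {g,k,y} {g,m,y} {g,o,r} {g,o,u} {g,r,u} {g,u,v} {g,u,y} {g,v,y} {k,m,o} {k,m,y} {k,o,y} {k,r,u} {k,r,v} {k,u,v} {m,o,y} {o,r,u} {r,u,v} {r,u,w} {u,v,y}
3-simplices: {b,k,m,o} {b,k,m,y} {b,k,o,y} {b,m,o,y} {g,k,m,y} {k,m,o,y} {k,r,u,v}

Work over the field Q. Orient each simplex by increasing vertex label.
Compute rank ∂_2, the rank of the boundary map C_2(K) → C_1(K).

n_0=10 n_1=35 n_2=28 n_3=7  [Q]
∂1: piv[bg,bk,bm,bo,br,bu,bv,bw,by] rk=9  ker:gk,gm,go,gr,gu,gv,gy,km,ko,kr,ku,kv,ky,mo,my,or,ou,ov,oy,ru,rv,rw,uv,uw,uy,vy
∂2: piv[bkm,bko,bky,bmo,bmy,boy,bru,brw,gkm,gky,gor,gou,gru,guv,guy,gvy,kru,krv,kuv,ruw] rk=20  ker:gmy,kmo,kmy,koy,moy,oru,ruv,uvy
∂3: piv[bkmo,bkmy,bkoy,bmoy,gkmy,kruv] rk=6  ker:kmoy
rk∂_2=20

rank∂_2=20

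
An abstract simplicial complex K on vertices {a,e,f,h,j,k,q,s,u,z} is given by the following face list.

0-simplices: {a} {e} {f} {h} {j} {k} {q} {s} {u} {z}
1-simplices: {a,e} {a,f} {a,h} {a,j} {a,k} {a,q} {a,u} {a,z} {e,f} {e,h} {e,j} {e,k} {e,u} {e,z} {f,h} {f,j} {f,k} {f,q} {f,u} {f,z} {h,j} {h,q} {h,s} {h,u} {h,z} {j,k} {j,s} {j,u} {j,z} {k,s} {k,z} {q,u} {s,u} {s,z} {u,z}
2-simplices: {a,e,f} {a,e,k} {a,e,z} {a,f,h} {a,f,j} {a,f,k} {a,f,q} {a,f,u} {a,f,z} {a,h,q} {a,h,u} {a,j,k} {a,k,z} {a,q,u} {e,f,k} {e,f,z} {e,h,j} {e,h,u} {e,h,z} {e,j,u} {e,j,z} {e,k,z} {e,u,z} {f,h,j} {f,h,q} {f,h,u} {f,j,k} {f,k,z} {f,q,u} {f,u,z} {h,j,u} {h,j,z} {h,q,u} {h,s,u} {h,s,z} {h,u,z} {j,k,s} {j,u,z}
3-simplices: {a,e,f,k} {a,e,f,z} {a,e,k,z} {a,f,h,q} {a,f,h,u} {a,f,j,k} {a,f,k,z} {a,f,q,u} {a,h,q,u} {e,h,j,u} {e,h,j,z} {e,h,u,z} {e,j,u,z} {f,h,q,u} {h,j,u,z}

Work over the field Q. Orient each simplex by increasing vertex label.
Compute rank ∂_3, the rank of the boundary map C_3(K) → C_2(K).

n_0=10 n_1=35 n_2=38 n_3=15  [Q]
∂1: piv[ae,af,ah,aj,ak,aq,au,az,hs] rk=9  ker:ef,eh,ej,ek,eu,ez,fh,fj,fk,fq,fu,fz,hj,hq,hu,hz,jk,js,ju,jz,ks,kz,qu,su,sz,uz
∂2: piv[aef,aek,aez,afh,afj,afk,afq,afu,afz,ahq,ahu,ajk,akz,aqu,ehj,ehu,ehz,eju,ejz,euz,fhj,fuz,hsu,hsz,jks] rk=25  ker:efk,efz,ekz,fhq,fhu,fjk,fkz,fqu,hju,hjz,hqu,huz,juz
∂3: piv[aefk,aefz,aekz,afhq,afhu,afjk,afkz,afqu,ahqu,ehju,ehjz,ehuz,ejuz] rk=13  ker:fhqu,hjuz
rk∂_3=13

rank∂_3=13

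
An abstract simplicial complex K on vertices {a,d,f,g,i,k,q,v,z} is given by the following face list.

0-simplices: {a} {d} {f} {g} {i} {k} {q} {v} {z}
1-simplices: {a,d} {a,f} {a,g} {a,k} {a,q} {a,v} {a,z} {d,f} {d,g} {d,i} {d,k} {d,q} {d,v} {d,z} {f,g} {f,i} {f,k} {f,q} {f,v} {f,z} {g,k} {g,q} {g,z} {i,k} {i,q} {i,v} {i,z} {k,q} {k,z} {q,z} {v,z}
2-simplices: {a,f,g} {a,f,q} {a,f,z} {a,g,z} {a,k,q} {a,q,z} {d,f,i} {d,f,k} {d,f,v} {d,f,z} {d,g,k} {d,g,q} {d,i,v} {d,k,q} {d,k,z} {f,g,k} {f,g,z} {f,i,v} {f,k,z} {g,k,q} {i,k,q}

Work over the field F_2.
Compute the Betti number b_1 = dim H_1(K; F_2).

n_0=9 n_1=31 n_2=21  [Z2]
∂1: piv[ad,af,ag,ak,aq,av,az,di] rk=8  ker:df,dg,dk,dq,dv,dz,fg,fi,fk,fq,fv,fz,gk,gq,gz,ik,iq,iv,iz,kq,kz,qz,vz
∂2: piv[afg,afq,afz,agz,akq,aqz,dfi,dfk,dfv,dfz,dgk,dgq,div,dkq,dkz,fgk,ikq] rk=17  ker:fgz,fiv,fkz,gkq
b_1=(31−8)−17=6

b_1=6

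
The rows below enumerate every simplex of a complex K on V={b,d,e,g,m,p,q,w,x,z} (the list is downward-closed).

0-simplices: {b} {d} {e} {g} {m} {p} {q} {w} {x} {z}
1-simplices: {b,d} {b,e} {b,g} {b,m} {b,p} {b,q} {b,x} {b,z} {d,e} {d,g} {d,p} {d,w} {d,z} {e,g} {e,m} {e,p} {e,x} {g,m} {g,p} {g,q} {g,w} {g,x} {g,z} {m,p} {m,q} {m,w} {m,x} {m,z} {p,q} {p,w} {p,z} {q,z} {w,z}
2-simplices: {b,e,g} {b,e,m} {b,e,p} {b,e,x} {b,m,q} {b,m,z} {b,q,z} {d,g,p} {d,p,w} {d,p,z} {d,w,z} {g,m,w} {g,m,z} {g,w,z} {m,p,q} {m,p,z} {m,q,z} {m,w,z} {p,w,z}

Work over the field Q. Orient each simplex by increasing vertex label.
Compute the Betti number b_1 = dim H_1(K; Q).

n_0=10 n_1=33 n_2=19  [Q]
∂1: piv[bd,be,bg,bm,bp,bq,bx,bz,dw] rk=9  ker:de,dg,dp,dz,eg,em,ep,ex,gm,gp,gq,gw,gx,gz,mp,mq,mw,mx,mz,pq,pw,pz,qz,wz
∂2: piv[beg,bem,bep,bex,bmq,bmz,bqz,dgp,dpw,dpz,dwz,gmw,gmz,gwz,mpq,mpz] rk=16  ker:mqz,mwz,pwz
b_1=(33−9)−16=8

b_1=8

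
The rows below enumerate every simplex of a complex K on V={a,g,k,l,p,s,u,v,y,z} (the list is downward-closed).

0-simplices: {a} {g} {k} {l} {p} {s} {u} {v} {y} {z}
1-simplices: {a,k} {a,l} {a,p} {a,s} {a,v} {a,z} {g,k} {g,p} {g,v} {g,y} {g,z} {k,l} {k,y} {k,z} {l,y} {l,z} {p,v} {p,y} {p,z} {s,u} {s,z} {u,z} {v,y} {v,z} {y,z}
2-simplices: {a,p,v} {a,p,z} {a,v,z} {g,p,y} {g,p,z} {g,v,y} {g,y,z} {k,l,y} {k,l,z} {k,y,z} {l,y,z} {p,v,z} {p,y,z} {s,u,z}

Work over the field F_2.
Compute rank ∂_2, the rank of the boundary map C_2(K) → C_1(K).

n_0=10 n_1=25 n_2=14  [Z2]
∂1: piv[ak,al,ap,as,av,az,gk,gy,su] rk=9  ker:gp,gv,gz,kl,ky,kz,ly,lz,pv,py,pz,sz,uz,vy,vz,yz
∂2: piv[apv,apz,avz,gpy,gpz,gvy,gyz,kly,klz,kyz,suz] rk=11  ker:lyz,pvz,pyz
rk∂_2=11

rank∂_2=11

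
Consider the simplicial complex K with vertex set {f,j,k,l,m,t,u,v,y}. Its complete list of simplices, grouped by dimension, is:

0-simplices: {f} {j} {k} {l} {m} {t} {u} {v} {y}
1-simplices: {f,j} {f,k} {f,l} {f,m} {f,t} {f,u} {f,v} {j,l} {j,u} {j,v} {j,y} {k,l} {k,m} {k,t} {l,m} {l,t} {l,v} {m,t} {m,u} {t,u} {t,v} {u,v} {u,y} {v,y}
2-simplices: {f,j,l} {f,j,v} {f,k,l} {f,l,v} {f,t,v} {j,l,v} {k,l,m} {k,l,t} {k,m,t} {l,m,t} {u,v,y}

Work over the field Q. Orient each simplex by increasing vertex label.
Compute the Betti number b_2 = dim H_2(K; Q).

b_2=2

n_0=9 n_1=24 n_2=11  [Q]
∂1: piv[fj,fk,fl,fm,ft,fu,fv,jy] rk=8  ker:jl,ju,jv,kl,km,kt,lm,lt,lv,mt,mu,tu,tv,uv,uy,vy
∂2: piv[fjl,fjv,fkl,flv,ftv,klm,klt,kmt,uvy] rk=9  ker:jlv,lmt
b_2=(11−9)−0=2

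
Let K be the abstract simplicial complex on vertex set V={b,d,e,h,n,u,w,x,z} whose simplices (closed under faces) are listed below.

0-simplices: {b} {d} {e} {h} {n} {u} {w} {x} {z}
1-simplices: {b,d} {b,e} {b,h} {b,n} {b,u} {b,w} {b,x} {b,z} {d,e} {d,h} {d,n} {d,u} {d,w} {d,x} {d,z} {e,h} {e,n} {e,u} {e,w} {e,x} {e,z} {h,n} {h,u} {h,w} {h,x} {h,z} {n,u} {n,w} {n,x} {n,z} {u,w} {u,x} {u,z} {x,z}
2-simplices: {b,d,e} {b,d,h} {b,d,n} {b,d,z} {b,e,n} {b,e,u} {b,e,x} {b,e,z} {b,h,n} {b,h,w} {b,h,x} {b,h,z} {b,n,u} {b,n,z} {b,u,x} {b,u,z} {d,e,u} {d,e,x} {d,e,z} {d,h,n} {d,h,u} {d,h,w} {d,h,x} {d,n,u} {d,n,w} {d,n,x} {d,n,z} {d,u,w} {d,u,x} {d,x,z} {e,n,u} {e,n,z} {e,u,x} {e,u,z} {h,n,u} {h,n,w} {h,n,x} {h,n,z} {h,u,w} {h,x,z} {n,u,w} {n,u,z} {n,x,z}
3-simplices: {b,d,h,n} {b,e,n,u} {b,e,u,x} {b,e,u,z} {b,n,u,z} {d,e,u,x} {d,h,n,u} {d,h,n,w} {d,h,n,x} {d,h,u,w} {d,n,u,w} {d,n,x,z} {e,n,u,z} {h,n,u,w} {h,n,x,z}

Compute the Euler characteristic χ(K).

χ(K)=3

n_0=9 n_1=34 n_2=43 n_3=15
χ=+9−34+43−15=3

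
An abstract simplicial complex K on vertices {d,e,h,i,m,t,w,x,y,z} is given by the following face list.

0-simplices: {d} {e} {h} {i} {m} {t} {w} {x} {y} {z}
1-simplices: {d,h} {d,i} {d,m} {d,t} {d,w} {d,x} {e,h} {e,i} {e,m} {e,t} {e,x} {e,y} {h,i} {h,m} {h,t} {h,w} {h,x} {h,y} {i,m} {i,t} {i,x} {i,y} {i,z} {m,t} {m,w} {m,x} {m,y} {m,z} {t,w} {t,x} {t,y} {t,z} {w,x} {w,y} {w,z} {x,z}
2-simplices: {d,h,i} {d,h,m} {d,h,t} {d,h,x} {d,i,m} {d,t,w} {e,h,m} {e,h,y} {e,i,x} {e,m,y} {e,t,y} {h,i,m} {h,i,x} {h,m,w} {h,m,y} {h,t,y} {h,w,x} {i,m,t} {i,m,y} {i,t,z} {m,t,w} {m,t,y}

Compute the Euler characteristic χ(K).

n_0=10 n_1=36 n_2=22
χ=+10−36+22=-4

χ(K)=-4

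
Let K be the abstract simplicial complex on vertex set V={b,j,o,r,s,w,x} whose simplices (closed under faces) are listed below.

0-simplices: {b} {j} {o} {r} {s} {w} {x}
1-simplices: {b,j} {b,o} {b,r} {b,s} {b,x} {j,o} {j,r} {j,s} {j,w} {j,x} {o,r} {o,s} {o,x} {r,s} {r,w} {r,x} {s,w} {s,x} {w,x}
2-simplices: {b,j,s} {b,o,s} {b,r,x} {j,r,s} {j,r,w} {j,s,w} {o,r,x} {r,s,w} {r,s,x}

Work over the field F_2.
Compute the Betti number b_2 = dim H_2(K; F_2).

n_0=7 n_1=19 n_2=9  [Z2]
∂1: piv[bj,bo,br,bs,bx,jw] rk=6  ker:jo,jr,js,jx,or,os,ox,rs,rw,rx,sw,sx,wx
∂2: piv[bjs,bos,brx,jrs,jrw,jsw,orx,rsx] rk=8  ker:rsw
b_2=(9−8)−0=1

b_2=1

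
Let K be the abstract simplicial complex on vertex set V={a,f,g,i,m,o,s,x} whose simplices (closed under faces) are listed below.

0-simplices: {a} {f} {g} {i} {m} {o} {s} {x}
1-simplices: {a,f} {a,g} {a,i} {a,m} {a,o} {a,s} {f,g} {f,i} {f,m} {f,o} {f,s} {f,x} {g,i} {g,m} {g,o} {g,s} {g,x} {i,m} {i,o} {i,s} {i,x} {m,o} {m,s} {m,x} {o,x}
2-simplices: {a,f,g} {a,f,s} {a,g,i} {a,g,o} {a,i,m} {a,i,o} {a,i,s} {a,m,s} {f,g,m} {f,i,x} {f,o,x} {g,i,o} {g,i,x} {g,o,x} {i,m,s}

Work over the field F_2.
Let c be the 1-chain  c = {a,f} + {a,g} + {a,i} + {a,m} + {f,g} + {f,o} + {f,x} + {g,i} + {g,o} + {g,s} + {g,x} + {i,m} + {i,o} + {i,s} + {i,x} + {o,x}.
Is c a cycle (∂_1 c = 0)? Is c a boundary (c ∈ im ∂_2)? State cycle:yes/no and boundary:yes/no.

n_0=8 n_1=25 n_2=15  [Z2]
∂1: piv[af,ag,ai,am,ao,as,fx] rk=7  ker:fg,fi,fm,fo,fs,gi,gm,go,gs,gx,im,io,is,ix,mo,ms,mx,ox
∂2: piv[afg,afs,agi,ago,aim,aio,ais,ams,fgm,fix,fox,gix,gox] rk=13  ker:gio,ims
∂1c = 0
c vs im∂2: residual ≠ 0 ⇒ not boundary

cycle:yes boundary:no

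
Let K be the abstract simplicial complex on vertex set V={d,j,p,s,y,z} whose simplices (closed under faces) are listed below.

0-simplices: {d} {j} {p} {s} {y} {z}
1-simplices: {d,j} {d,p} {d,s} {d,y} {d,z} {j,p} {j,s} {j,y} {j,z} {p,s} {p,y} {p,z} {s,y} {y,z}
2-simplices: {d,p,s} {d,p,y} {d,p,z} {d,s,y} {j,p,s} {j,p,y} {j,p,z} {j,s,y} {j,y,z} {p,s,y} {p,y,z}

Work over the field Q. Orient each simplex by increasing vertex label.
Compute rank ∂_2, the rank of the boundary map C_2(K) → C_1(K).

n_0=6 n_1=14 n_2=11  [Q]
∂1: piv[dj,dp,ds,dy,dz] rk=5  ker:jp,js,jy,jz,ps,py,pz,sy,yz
∂2: piv[dps,dpy,dpz,dsy,jps,jpy,jpz,jyz] rk=8  ker:jsy,psy,pyz
rk∂_2=8

rank∂_2=8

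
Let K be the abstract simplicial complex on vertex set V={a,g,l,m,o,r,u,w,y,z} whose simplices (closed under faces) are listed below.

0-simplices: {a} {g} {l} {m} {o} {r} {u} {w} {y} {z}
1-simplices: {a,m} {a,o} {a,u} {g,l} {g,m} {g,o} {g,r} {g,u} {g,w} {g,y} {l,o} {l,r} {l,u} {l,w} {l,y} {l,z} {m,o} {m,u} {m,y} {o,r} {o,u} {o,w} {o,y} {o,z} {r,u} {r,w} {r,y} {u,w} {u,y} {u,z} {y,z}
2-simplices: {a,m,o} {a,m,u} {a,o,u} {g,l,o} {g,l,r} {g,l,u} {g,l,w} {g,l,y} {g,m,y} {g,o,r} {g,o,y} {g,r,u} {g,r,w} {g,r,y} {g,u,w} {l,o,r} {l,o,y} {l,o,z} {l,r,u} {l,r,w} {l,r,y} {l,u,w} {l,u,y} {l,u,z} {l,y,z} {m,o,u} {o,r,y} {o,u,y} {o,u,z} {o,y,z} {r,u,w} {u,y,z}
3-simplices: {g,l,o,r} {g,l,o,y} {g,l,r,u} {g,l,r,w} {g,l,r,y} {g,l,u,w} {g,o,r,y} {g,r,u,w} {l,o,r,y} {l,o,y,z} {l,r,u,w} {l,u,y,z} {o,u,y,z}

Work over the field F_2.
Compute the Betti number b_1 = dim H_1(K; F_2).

n_0=10 n_1=31 n_2=32 n_3=13  [Z2]
∂1: piv[am,ao,au,gl,gm,gr,gw,gy,lz] rk=9  ker:go,gu,lo,lr,lu,lw,ly,mo,mu,my,or,ou,ow,oy,oz,ru,rw,ry,uw,uy,uz,yz
∂2: piv[amo,amu,aou,glo,glr,glu,glw,gly,gmy,gor,goy,gru,grw,gry,guw,loz,luy,luz,lyz,ouy] rk=20  ker:lor,loy,lru,lrw,lry,luw,mou,ory,ouz,oyz,ruw,uyz
∂3: piv[glor,gloy,glru,glrw,glry,gluw,gory,gruw,loyz,luyz,ouyz] rk=11  ker:lory,lruw
b_1=(31−9)−20=2

b_1=2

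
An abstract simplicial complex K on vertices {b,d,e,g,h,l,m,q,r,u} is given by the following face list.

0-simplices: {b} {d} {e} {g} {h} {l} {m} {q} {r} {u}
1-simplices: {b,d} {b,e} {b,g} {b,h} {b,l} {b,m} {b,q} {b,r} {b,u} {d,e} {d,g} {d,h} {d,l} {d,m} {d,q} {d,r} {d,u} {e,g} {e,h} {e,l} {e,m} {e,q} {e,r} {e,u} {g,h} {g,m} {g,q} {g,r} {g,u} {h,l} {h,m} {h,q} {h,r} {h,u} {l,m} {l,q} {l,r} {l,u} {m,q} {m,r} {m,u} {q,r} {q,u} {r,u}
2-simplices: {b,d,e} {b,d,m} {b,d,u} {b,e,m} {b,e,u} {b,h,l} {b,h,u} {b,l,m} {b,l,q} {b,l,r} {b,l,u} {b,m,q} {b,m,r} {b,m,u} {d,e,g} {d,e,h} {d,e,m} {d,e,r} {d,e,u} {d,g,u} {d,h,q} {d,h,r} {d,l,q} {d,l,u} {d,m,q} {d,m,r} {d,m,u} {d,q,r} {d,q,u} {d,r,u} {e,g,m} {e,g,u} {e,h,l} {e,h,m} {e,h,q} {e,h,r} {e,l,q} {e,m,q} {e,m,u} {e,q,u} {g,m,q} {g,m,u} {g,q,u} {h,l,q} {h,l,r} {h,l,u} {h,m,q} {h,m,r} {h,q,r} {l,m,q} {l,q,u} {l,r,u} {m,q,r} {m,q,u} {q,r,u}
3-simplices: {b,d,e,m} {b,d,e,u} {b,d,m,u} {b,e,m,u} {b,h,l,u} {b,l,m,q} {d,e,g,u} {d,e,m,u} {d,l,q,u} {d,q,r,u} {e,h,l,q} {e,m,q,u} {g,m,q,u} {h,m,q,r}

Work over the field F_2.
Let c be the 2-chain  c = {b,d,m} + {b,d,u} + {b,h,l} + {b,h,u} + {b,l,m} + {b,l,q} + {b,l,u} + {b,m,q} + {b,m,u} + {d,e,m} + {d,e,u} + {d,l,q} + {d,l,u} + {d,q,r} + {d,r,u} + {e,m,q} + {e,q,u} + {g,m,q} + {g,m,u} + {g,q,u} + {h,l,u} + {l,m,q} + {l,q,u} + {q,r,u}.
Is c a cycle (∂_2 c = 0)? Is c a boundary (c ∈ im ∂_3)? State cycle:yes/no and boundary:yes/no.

n_0=10 n_1=44 n_2=55 n_3=14  [Z2]
∂1: piv[bd,be,bg,bh,bl,bm,bq,br,bu] rk=9  ker:de,dg,dh,dl,dm,dq,dr,du,eg,eh,el,em,eq,er,eu,gh,gm,gq,gr,gu,hl,hm,hq,hr,hu,lm,lq,lr,lu,mq,mr,mu,qr,qu,ru
∂2: piv[bde,bdm,bdu,bem,beu,bhl,bhu,blm,blq,blr,blu,bmq,bmr,bmu,deg,deh,der,dgu,dhq,dhr,dlq,dlu,dmr,dqr,dqu,dru,egm,ehl,ehm,ehq,elq,gmq] rk=32  ker:dem,deu,dmq,dmu,egu,ehr,emq,emu,equ,gmu,gqu,hlq,hlr,hlu,hmq,hmr,hqr,lmq,lqu,lru,mqr,mqu,qru
∂3: piv[bdem,bdeu,bdmu,bemu,bhlu,blmq,degu,dlqu,dqru,ehlq,emqu,gmqu,hmqr] rk=13  ker:demu
∂2c = 0
c vs im∂3: reduces to 0 ⇒ boundary

cycle:yes boundary:yes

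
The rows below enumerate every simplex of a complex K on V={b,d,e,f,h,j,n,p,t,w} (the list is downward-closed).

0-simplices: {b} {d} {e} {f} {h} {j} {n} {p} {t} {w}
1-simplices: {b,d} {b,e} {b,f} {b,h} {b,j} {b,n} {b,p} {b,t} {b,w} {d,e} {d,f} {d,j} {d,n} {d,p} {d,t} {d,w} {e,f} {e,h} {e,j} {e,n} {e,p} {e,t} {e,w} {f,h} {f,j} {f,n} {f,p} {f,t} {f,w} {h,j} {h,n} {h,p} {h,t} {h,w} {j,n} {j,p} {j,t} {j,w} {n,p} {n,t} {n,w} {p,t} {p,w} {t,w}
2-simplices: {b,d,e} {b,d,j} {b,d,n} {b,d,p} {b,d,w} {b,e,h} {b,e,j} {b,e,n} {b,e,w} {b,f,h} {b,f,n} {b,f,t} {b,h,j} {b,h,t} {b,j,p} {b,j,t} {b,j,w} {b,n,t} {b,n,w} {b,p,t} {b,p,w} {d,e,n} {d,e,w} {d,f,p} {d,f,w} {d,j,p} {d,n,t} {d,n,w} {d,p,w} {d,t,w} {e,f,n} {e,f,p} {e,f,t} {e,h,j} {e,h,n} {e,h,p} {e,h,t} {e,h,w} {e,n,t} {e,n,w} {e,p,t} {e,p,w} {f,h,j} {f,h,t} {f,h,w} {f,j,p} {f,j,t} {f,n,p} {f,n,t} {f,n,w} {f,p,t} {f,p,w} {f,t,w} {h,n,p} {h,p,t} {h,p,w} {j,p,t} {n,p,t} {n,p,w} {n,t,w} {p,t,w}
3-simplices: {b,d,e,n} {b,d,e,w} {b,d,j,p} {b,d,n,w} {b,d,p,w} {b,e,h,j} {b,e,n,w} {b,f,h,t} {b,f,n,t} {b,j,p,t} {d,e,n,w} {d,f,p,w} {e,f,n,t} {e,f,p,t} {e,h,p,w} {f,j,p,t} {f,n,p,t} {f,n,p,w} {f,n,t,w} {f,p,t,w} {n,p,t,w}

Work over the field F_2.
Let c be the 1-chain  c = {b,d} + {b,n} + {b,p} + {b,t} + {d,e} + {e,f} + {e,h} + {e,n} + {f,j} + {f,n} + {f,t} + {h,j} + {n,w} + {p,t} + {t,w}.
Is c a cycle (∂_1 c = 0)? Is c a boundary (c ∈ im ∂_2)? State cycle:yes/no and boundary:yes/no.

n_0=10 n_1=44 n_2=61 n_3=21  [Z2]
∂1: piv[bd,be,bf,bh,bj,bn,bp,bt,bw] rk=9  ker:de,df,dj,dn,dp,dt,dw,ef,eh,ej,en,ep,et,ew,fh,fj,fn,fp,ft,fw,hj,hn,hp,ht,hw,jn,jp,jt,jw,np,nt,nw,pt,pw,tw
∂2: piv[bde,bdj,bdn,bdp,bdw,beh,bej,ben,bew,bfh,bfn,bft,bhj,bht,bjp,bjt,bjw,bnt,bnw,bpt,bpw,dfp,dfw,dnt,dtw,efn,efp,eft,ehn,ehp,ehw,ept,fhj,fnp] rk=34  ker:den,dew,djp,dnw,dpw,ehj,eht,ent,enw,epw,fht,fhw,fjp,fjt,fnt,fnw,fpt,fpw,ftw,hnp,hpt,hpw,jpt,npt,npw,ntw,ptw
∂3: piv[bden,bdew,bdjp,bdnw,bdpw,behj,benw,bfht,bfnt,bjpt,dfpw,efnt,efpt,ehpw,fjpt,fnpt,fnpw,fntw,fptw] rk=19  ker:denw,nptw
∂1c = 0
c vs im∂2: reduces to 0 ⇒ boundary

cycle:yes boundary:yes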